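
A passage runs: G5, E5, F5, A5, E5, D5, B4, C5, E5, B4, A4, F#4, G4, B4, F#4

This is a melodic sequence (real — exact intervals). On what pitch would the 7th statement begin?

Taking 5-note groups, the heads are G5, D5, A4: the pattern moves down a 4th.
Extending the heads down a 4th: E4 → B3 → F#3 → C#3.

C#3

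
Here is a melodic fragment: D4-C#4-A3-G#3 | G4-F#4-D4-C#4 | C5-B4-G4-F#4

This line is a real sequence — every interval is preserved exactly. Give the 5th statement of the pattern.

Bb5 A5 F5 E5

The 4-note cells begin on D4, G4, C5 — each up a 4th from the last.
Continuing the starts: F5 → Bb5.
Statement 5 starts on Bb5 and keeps the same exact contour: Bb5 A5 F5 E5.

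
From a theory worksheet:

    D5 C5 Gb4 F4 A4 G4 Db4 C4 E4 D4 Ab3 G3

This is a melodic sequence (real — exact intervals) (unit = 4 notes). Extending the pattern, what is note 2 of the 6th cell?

With 4-note cells, note 2 of each statement runs C5, G4, D4.
Extending down a 4th: A3 → E3 → B2.

B2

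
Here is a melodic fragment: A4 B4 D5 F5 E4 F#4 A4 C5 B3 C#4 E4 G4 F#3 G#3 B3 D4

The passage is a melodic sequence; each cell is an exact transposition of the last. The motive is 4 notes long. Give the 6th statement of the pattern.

G#2 A#2 C#3 E3

With a 4-note motive the entries are A4, E4, B3, F#3, each down a 4th from the previous.
Extending down a 4th: C#3 → G#2.
So cell 6 is G#2 A#2 C#3 E3.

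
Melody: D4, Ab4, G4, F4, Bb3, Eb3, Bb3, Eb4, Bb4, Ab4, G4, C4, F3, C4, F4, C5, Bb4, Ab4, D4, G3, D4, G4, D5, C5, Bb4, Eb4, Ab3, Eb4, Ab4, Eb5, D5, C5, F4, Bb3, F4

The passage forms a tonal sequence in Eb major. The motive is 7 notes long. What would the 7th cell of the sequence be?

The 7-note cells begin on D4, Eb4, F4, G4, Ab4 — each up a 2nd from the last.
Extending up a 2nd: Bb4 → C5.
So cell 7 is C5 G5 F5 Eb5 Ab4 D4 Ab4.

C5 G5 F5 Eb5 Ab4 D4 Ab4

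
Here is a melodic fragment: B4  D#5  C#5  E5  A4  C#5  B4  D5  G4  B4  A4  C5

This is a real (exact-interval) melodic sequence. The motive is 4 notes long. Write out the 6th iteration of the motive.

With a 4-note motive the entries are B4, A4, G4, each down a 2nd from the previous.
Extending down a 2nd: F4 → Eb4 → Db4.
From Db4 the exact shape gives Db4 F4 Eb4 Gb4.

Db4 F4 Eb4 Gb4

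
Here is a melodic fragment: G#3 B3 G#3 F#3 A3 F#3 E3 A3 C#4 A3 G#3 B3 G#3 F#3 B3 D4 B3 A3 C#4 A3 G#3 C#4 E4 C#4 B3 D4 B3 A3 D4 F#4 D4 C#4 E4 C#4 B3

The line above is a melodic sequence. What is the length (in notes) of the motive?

7

There are 35 notes; a 7-note unit gives 5 cells:
G#3 B3 G#3 F#3 A3 F#3 E3 | A3 C#4 A3 G#3 B3 G#3 F#3 | B3 D4 B3 A3 C#4 A3 G#3 | C#4 E4 C#4 B3 D4 B3 A3 | D4 F#4 D4 C#4 E4 C#4 B3
That's a consistent up a 2nd shift per cell, and no other grouping gives one.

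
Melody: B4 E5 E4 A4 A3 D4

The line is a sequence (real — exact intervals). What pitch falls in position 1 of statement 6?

C2

With 2-note cells, note 1 of each statement runs B4, E4, A3.
Extending down a 5th: D3 → G2 → C2.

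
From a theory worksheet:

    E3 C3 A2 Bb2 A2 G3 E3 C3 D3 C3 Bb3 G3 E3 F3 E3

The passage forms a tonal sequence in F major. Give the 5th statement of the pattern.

F4 D4 Bb3 C4 Bb3

Unit = 5 notes; the statements start on E3, G3, Bb3, moving up a 3rd each time.
Extending up a 3rd: D4 → F4.
Statement 5 starts on F4 and keeps the same diatonic contour: F4 D4 Bb3 C4 Bb3.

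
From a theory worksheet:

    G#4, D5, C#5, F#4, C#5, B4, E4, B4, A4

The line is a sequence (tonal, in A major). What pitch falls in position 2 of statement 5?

G#4

With 3-note cells, note 2 of each statement runs D5, C#5, B4.
Extending down a 2nd: A4 → G#4.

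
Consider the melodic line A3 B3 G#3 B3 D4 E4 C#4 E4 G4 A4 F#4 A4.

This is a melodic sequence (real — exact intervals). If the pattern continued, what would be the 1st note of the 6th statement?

Grouping in 4s, the 1st note of each cell is A3, D4, G4.
Each moves up a 4th. Continuing: C5 → F5 → Bb5.

Bb5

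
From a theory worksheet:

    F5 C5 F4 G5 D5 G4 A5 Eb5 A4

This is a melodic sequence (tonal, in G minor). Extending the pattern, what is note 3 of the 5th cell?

C5

The unit is 3 notes. Position-3 pitches of the 3 shown cells: F4, G4, A4.
Carrying that up a 2nd forward: Bb4 → C5.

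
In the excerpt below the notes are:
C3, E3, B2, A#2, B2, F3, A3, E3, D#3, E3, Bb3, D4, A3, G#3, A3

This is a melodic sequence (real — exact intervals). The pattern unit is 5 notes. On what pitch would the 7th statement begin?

With a 5-note motive the entries are C3, F3, Bb3, each up a 4th from the previous.
Extending the heads up a 4th: Eb4 → Ab4 → Db5 → Gb5.

Gb5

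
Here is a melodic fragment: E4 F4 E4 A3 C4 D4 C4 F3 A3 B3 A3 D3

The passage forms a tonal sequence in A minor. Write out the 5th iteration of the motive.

D3 E3 D3 G2

The 4-note cells begin on E4, C4, A3 — each down a 3rd from the last.
Carrying on: F3 → D3.
Statement 5 starts on D3 and keeps the same diatonic contour: D3 E3 D3 G2.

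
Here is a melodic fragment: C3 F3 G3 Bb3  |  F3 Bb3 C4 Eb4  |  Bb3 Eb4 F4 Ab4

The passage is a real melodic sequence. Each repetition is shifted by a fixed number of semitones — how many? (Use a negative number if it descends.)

5

Taking 4-note groups, the heads are C3, F3, Bb3: the pattern moves up a 4th.
C3→F3 is 53 − 48 = 5 semitones.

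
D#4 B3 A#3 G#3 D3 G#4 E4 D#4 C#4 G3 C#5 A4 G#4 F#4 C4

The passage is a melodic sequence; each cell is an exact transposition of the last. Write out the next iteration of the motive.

F#5 D5 C#5 B4 F4

Unit = 5 notes; the statements start on D#4, G#4, C#5, moving up a 4th each time.
From F#5 the exact shape gives F#5 D5 C#5 B4 F4.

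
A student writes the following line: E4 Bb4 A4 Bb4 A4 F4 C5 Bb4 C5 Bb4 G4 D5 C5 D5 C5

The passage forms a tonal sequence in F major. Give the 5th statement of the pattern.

Unit = 5 notes; the statements start on E4, F4, G4, moving up a 2nd each time.
Carrying on: A4 → Bb4.
Statement 5 starts on Bb4 and keeps the same diatonic contour: Bb4 F5 E5 F5 E5.

Bb4 F5 E5 F5 E5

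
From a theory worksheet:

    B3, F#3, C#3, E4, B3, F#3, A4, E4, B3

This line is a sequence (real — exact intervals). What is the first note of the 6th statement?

C6

Unit = 3 notes; the statements start on B3, E4, A4, moving up a 4th each time.
Extending the heads up a 4th: D5 → G5 → C6.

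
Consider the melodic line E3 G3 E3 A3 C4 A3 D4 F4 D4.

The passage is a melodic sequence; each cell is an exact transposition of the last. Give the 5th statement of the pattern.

The 3-note cells begin on E3, A3, D4 — each up a 4th from the last.
Continuing the starts: G4 → C5.
Statement 5 starts on C5 and keeps the same exact contour: C5 Eb5 C5.

C5 Eb5 C5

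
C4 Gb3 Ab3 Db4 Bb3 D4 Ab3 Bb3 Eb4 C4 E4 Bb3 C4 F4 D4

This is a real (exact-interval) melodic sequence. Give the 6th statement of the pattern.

Unit = 5 notes; the statements start on C4, D4, E4, moving up a 2nd each time.
Continuing the starts: F#4 → G#4 → A#4.
So cell 6 is A#4 E4 F#4 B4 G#4.

A#4 E4 F#4 B4 G#4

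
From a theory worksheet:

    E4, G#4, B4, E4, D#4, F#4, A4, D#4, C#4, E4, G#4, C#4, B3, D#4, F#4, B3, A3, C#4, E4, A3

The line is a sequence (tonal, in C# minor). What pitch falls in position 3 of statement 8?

B3

Grouping in 4s, the 3rd note of each cell is B4, A4, G#4, F#4, E4.
Each moves down a 2nd. Continuing: D#4 → C#4 → B3.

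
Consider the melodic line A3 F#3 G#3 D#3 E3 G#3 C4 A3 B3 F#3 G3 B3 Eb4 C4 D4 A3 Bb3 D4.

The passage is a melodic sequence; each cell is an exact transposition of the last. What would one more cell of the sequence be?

The 6-note cells begin on A3, C4, Eb4 — each up a 3rd from the last.
From Gb4 the exact shape gives Gb4 Eb4 F4 C4 Db4 F4.

Gb4 Eb4 F4 C4 Db4 F4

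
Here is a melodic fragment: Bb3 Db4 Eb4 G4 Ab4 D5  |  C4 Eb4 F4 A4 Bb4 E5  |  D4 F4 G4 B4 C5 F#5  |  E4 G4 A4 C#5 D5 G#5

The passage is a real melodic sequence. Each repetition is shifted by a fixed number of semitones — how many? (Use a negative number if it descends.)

With a 6-note motive the entries are Bb3, C4, D4, E4, each up a 2nd from the previous.
Bb3→C4 is 60 − 58 = 2 semitones.

2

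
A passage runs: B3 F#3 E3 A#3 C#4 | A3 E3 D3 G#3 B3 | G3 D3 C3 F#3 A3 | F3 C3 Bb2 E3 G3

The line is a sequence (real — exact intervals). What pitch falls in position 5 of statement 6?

Grouping in 5s, the 5th note of each cell is C#4, B3, A3, G3.
Each moves down a 2nd. Continuing: F3 → Eb3.

Eb3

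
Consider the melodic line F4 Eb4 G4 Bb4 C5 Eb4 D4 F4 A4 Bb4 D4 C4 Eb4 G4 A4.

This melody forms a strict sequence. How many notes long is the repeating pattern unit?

5

Try groups of 5 (3 cells in 15 notes):
F4 Eb4 G4 Bb4 C5 | Eb4 D4 F4 A4 Bb4 | D4 C4 Eb4 G4 A4
Every group is a transposition down a 2nd of the one before; no shorter unit works.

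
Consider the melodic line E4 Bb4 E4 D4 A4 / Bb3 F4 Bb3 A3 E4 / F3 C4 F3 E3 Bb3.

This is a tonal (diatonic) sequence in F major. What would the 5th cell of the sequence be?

G2 D3 G2 F2 C3

The 5-note cells begin on E4, Bb3, F3 — each down a 4th from the last.
Continuing the starts: C3 → G2.
From G2 the diatonic shape gives G2 D3 G2 F2 C3.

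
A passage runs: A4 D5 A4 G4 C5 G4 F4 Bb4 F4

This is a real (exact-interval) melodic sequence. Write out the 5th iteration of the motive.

Db4 Gb4 Db4

Unit = 3 notes; the statements start on A4, G4, F4, moving down a 2nd each time.
Carrying on: Eb4 → Db4.
Statement 5 starts on Db4 and keeps the same exact contour: Db4 Gb4 Db4.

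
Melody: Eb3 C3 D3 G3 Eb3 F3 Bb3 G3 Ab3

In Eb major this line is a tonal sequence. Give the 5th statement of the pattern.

F4 D4 Eb4

Unit = 3 notes; the statements start on Eb3, G3, Bb3, moving up a 3rd each time.
Carrying on: D4 → F4.
So cell 5 is F4 D4 Eb4.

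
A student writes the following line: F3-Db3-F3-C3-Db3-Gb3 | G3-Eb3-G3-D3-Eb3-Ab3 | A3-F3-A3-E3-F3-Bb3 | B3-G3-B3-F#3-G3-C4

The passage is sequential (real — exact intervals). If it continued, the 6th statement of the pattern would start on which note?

With a 6-note motive the entries are F3, G3, A3, B3, each up a 2nd from the previous.
Extending the heads up a 2nd: C#4 → D#4.

D#4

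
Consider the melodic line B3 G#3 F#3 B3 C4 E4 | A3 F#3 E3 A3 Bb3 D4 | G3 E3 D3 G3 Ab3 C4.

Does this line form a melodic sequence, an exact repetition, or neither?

Each 6-note cell is the previous one transposed down a 2nd.

sequence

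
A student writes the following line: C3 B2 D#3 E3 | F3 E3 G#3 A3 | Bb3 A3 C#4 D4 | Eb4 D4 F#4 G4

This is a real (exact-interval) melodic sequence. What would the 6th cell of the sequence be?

With a 4-note motive the entries are C3, F3, Bb3, Eb4, each up a 4th from the previous.
Extending up a 4th: Ab4 → Db5.
So cell 6 is Db5 C5 E5 F5.

Db5 C5 E5 F5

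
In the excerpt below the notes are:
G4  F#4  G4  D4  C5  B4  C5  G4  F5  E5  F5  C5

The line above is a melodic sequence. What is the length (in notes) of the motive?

Try groups of 4 (3 cells in 12 notes):
G4 F#4 G4 D4 | C5 B4 C5 G4 | F5 E5 F5 C5
Each cell is the previous one up a 4th — so the unit is 4 notes.

4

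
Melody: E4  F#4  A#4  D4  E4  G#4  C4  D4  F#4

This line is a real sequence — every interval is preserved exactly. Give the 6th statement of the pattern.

With a 3-note motive the entries are E4, D4, C4, each down a 2nd from the previous.
Carrying on: Bb3 → Ab3 → Gb3.
So cell 6 is Gb3 Ab3 C4.

Gb3 Ab3 C4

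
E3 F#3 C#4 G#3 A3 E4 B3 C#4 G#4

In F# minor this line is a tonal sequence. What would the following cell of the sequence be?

D4 E4 B4

Taking 3-note groups, the heads are E3, G#3, B3: the pattern moves up a 3rd.
Statement 4 starts on D4 and keeps the same diatonic contour: D4 E4 B4.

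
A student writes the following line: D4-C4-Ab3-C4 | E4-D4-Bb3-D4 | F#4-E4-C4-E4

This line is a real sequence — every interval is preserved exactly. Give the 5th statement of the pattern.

With a 4-note motive the entries are D4, E4, F#4, each up a 2nd from the previous.
Extending up a 2nd: G#4 → A#4.
So cell 5 is A#4 G#4 E4 G#4.

A#4 G#4 E4 G#4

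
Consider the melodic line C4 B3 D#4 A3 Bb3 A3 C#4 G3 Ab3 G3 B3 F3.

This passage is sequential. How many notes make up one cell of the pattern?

12 notes total. Splitting into 3 groups of 4:
C4 B3 D#4 A3 | Bb3 A3 C#4 G3 | Ab3 G3 B3 F3
Each cell is the previous one down a 2nd — so the unit is 4 notes.

4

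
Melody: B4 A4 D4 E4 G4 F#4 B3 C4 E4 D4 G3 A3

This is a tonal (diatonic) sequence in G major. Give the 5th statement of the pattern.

A3 G3 C3 D3

The 4-note cells begin on B4, G4, E4 — each down a 3rd from the last.
Continuing the starts: C4 → A3.
Statement 5 starts on A3 and keeps the same diatonic contour: A3 G3 C3 D3.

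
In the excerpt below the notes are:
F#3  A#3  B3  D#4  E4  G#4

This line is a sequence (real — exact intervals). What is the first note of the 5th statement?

Taking 2-note groups, the heads are F#3, B3, E4: the pattern moves up a 4th.
Continuing: A4 → D5. Statement 5 starts on D5.

D5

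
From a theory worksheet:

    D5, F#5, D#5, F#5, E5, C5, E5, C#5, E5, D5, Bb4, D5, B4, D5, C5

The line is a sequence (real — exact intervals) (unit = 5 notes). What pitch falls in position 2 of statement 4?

Grouping in 5s, the 2nd note of each cell is F#5, E5, D5.
One more down a 2nd gives C5.

C5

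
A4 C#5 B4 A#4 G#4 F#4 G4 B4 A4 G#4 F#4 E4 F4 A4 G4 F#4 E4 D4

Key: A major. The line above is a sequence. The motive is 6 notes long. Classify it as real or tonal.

real

Each cell has the same semitone pattern (4, -2, -1, -2, -2) — intervals are preserved exactly.
And A#4 lies outside A major, so the sequence is real rather than tonal.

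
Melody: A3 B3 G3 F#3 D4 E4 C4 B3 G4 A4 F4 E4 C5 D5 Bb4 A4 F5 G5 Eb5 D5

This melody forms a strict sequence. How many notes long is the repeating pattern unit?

There are 20 notes; a 4-note unit gives 5 cells:
A3 B3 G3 F#3 | D4 E4 C4 B3 | G4 A4 F4 E4 | C5 D5 Bb4 A4 | F5 G5 Eb5 D5
Each cell is the previous one up a 4th — so the unit is 4 notes.

4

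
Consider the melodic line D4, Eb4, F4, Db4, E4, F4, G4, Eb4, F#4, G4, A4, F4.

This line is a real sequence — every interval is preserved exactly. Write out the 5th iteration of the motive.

A#4 B4 C#5 A4

Taking 4-note groups, the heads are D4, E4, F#4: the pattern moves up a 2nd.
Carrying on: G#4 → A#4.
From A#4 the exact shape gives A#4 B4 C#5 A4.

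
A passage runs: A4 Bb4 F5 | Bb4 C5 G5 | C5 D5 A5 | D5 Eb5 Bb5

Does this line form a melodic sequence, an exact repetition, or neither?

sequence

Each 3-note cell is the previous one transposed up a 2nd.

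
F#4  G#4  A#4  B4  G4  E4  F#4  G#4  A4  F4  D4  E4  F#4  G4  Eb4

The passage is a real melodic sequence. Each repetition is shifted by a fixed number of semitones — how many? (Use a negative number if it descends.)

With a 5-note motive the entries are F#4, E4, D4, each down a 2nd from the previous.
Counting half-steps from F#4 to E4: -2.

-2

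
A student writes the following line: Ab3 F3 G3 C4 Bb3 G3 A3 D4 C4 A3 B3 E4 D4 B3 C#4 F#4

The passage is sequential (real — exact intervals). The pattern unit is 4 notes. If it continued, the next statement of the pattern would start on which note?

Taking 4-note groups, the heads are Ab3, Bb3, C4, D4: the pattern moves up a 2nd.
The next head, up a 2nd from D4, is E4.

E4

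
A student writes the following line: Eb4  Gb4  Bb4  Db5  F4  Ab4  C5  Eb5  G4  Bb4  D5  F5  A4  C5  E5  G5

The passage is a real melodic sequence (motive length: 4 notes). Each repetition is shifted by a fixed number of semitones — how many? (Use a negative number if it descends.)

Taking 4-note groups, the heads are Eb4, F4, G4, A4: the pattern moves up a 2nd.
Counting half-steps from Eb4 to F4: 2.

2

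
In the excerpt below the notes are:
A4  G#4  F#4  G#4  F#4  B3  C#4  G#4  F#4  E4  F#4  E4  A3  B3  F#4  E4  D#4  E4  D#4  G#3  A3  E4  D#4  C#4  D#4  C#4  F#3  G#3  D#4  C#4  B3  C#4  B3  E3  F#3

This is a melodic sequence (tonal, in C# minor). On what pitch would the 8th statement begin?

A3

With a 7-note motive the entries are A4, G#4, F#4, E4, D#4, each down a 2nd from the previous.
Continuing: C#4 → B3 → A3. Statement 8 starts on A3.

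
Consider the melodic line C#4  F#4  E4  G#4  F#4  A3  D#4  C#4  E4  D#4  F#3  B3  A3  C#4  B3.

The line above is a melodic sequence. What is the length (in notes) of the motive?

There are 15 notes; a 5-note unit gives 3 cells:
C#4 F#4 E4 G#4 F#4 | A3 D#4 C#4 E4 D#4 | F#3 B3 A3 C#4 B3
That's a consistent down a 3rd shift per cell, and no other grouping gives one.

5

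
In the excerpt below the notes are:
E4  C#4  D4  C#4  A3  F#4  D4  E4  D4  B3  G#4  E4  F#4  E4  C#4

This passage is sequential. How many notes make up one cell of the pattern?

15 notes total. Splitting into 3 groups of 5:
E4 C#4 D4 C#4 A3 | F#4 D4 E4 D4 B3 | G#4 E4 F#4 E4 C#4
Every group is a transposition up a 2nd of the one before; no shorter unit works.

5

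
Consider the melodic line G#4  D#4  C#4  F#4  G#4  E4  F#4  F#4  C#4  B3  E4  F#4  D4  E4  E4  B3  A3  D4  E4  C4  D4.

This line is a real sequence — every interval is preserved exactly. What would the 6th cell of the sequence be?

Bb3 F3 Eb3 Ab3 Bb3 Gb3 Ab3

The 7-note cells begin on G#4, F#4, E4 — each down a 2nd from the last.
Extending down a 2nd: D4 → C4 → Bb3.
Statement 6 starts on Bb3 and keeps the same exact contour: Bb3 F3 Eb3 Ab3 Bb3 Gb3 Ab3.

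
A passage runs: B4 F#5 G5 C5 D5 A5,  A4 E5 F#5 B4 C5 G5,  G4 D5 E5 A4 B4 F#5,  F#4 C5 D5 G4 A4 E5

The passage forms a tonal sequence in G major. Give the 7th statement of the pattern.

With a 6-note motive the entries are B4, A4, G4, F#4, each down a 2nd from the previous.
Continuing the starts: E4 → D4 → C4.
Statement 7 starts on C4 and keeps the same diatonic contour: C4 G4 A4 D4 E4 B4.

C4 G4 A4 D4 E4 B4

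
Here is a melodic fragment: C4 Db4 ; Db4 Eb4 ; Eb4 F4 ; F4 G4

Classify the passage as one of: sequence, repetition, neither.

Each 2-note cell is the previous one transposed up a 2nd.

sequence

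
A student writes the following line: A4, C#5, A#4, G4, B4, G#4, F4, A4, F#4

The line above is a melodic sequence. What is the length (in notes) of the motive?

3

There are 9 notes; a 3-note unit gives 3 cells:
A4 C#5 A#4 | G4 B4 G#4 | F4 A4 F#4
That's a consistent down a 2nd shift per cell, and no other grouping gives one.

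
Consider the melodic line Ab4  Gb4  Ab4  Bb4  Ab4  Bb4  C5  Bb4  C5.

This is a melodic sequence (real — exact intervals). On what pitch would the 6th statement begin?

Taking 3-note groups, the heads are Ab4, Bb4, C5: the pattern moves up a 2nd.
Continuing: D5 → E5 → F#5. Statement 6 starts on F#5.

F#5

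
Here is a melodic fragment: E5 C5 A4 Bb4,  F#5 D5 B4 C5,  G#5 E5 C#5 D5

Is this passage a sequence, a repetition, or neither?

sequence

Each 4-note cell is the previous one transposed up a 2nd.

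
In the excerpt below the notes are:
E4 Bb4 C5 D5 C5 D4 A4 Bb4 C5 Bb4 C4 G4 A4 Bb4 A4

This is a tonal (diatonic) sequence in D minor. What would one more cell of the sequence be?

Taking 5-note groups, the heads are E4, D4, C4: the pattern moves down a 2nd.
Statement 4 starts on Bb3 and keeps the same diatonic contour: Bb3 F4 G4 A4 G4.

Bb3 F4 G4 A4 G4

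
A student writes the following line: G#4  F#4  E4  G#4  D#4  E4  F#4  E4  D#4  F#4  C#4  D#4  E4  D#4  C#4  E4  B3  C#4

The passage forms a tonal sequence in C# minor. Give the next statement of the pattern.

Unit = 6 notes; the statements start on G#4, F#4, E4, moving down a 2nd each time.
Statement 4 starts on D#4 and keeps the same diatonic contour: D#4 C#4 B3 D#4 A3 B3.

D#4 C#4 B3 D#4 A3 B3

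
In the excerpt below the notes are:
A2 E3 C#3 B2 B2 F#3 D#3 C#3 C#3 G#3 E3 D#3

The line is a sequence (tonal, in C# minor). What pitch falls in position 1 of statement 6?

F#3

The unit is 4 notes. Position-1 pitches of the 3 shown cells: A2, B2, C#3.
Carrying that up a 2nd forward: D#3 → E3 → F#3.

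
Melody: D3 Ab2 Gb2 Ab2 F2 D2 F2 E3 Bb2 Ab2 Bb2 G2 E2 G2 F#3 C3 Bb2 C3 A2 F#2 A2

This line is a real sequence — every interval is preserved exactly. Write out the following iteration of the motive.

G#3 D3 C3 D3 B2 G#2 B2

Taking 7-note groups, the heads are D3, E3, F#3: the pattern moves up a 2nd.
From G#3 the exact shape gives G#3 D3 C3 D3 B2 G#2 B2.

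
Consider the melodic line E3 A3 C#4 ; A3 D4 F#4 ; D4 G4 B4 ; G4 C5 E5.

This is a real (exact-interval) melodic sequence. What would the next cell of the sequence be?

C5 F5 A5

The 3-note cells begin on E3, A3, D4, G4 — each up a 4th from the last.
From C5 the exact shape gives C5 F5 A5.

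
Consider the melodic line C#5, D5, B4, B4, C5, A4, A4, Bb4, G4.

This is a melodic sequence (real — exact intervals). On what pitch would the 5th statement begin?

Taking 3-note groups, the heads are C#5, B4, A4: the pattern moves down a 2nd.
Continuing: G4 → F4. Statement 5 starts on F4.

F4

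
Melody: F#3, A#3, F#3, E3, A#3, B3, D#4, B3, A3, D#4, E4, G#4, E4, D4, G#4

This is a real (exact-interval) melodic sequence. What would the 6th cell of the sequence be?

Taking 5-note groups, the heads are F#3, B3, E4: the pattern moves up a 4th.
Extending up a 4th: A4 → D5 → G5.
So cell 6 is G5 B5 G5 F5 B5.

G5 B5 G5 F5 B5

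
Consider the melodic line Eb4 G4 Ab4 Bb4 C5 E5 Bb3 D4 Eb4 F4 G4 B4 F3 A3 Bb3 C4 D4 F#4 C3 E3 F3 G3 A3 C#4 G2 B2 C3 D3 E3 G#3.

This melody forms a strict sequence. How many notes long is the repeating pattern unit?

Try groups of 6 (5 cells in 30 notes):
Eb4 G4 Ab4 Bb4 C5 E5 | Bb3 D4 Eb4 F4 G4 B4 | F3 A3 Bb3 C4 D4 F#4 | C3 E3 F3 G3 A3 C#4 | G2 B2 C3 D3 E3 G#3
Each cell is the previous one down a 4th — so the unit is 6 notes.

6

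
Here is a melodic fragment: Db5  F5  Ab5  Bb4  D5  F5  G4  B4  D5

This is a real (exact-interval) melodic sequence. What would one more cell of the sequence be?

Unit = 3 notes; the statements start on Db5, Bb4, G4, moving down a 3rd each time.
So cell 4 is E4 G#4 B4.

E4 G#4 B4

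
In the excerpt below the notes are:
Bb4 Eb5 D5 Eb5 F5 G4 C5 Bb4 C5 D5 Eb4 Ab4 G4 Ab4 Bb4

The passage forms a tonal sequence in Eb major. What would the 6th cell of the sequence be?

F3 Bb3 Ab3 Bb3 C4

Taking 5-note groups, the heads are Bb4, G4, Eb4: the pattern moves down a 3rd.
Carrying on: C4 → Ab3 → F3.
Statement 6 starts on F3 and keeps the same diatonic contour: F3 Bb3 Ab3 Bb3 C4.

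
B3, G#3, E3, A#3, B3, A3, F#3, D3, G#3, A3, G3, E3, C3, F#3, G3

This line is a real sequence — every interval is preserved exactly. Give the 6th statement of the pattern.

Db3 Bb2 Gb2 C3 Db3

Taking 5-note groups, the heads are B3, A3, G3: the pattern moves down a 2nd.
Continuing the starts: F3 → Eb3 → Db3.
Statement 6 starts on Db3 and keeps the same exact contour: Db3 Bb2 Gb2 C3 Db3.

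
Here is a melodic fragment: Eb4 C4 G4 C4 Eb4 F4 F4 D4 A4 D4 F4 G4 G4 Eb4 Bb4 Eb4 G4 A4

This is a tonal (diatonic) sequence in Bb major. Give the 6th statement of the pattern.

Taking 6-note groups, the heads are Eb4, F4, G4: the pattern moves up a 2nd.
Continuing the starts: A4 → Bb4 → C5.
Statement 6 starts on C5 and keeps the same diatonic contour: C5 A4 Eb5 A4 C5 D5.

C5 A4 Eb5 A4 C5 D5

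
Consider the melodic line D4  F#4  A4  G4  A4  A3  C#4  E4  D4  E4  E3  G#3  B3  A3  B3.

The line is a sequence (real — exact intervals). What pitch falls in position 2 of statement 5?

A#2

Grouping in 5s, the 2nd note of each cell is F#4, C#4, G#3.
Carrying that down a 4th forward: D#3 → A#2.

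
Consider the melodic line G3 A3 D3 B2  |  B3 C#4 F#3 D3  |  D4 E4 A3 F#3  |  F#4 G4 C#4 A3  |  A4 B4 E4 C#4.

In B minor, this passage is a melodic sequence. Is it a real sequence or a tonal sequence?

tonal

Every note is diatonic to B minor.
Cell 1 has -3 semitones from note 3 to 4, but cell 2 has -4 — the interval quality changes while the contour stays the same, which is the hallmark of a tonal sequence.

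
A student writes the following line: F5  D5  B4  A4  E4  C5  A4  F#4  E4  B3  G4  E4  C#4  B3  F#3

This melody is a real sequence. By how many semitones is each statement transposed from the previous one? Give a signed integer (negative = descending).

-5

The 5-note cells begin on F5, C5, G4 — each down a 4th from the last.
F5→C5 is 72 − 77 = -5 semitones.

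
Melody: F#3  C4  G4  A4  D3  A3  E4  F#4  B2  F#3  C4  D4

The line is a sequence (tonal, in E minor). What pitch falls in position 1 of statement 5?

E2

With 4-note cells, note 1 of each statement runs F#3, D3, B2.
Extending down a 3rd: G2 → E2.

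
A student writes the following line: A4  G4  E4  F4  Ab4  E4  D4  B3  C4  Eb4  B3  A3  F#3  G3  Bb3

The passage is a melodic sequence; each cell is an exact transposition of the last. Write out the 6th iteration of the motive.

G#2 F#2 D#2 E2 G2

The 5-note cells begin on A4, E4, B3 — each down a 4th from the last.
Carrying on: F#3 → C#3 → G#2.
Statement 6 starts on G#2 and keeps the same exact contour: G#2 F#2 D#2 E2 G2.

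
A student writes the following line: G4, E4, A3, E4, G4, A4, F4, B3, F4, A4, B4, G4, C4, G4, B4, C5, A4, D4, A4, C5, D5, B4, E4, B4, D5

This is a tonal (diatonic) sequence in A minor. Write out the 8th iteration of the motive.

G5 E5 A4 E5 G5

With a 5-note motive the entries are G4, A4, B4, C5, D5, each up a 2nd from the previous.
Carrying on: E5 → F5 → G5.
Statement 8 starts on G5 and keeps the same diatonic contour: G5 E5 A4 E5 G5.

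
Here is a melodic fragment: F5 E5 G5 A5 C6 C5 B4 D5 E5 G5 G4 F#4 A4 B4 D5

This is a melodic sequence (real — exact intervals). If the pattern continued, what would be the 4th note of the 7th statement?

Grouping in 5s, the 4th note of each cell is A5, E5, B4.
Each moves down a 4th. Continuing: F#4 → C#4 → G#3 → D#3.

D#3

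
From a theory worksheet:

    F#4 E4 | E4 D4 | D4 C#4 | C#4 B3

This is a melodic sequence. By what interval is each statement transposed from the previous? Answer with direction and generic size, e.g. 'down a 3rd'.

down a 2nd

With a 2-note motive the entries are F#4, E4, D4, C#4, each down a 2nd from the previous.
F#4 to E4 is down a 2nd.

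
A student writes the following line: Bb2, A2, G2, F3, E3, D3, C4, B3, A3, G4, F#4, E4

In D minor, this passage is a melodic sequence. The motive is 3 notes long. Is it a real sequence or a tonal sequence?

real

Each cell has the same semitone pattern (-1, -2) — intervals are preserved exactly.
And B3 lies outside D minor, so the sequence is real rather than tonal.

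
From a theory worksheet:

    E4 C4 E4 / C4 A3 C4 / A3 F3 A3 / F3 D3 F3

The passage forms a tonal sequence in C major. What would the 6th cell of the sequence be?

Taking 3-note groups, the heads are E4, C4, A3, F3: the pattern moves down a 3rd.
Carrying on: D3 → B2.
So cell 6 is B2 G2 B2.

B2 G2 B2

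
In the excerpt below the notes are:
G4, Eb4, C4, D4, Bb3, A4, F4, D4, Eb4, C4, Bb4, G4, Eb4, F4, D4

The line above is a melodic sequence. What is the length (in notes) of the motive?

5

Try groups of 5 (3 cells in 15 notes):
G4 Eb4 C4 D4 Bb3 | A4 F4 D4 Eb4 C4 | Bb4 G4 Eb4 F4 D4
Each cell is the previous one up a 2nd — so the unit is 5 notes.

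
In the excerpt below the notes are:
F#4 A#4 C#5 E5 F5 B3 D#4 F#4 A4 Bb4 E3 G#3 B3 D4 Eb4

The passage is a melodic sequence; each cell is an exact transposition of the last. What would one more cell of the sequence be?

A2 C#3 E3 G3 Ab3

Taking 5-note groups, the heads are F#4, B3, E3: the pattern moves down a 5th.
So cell 4 is A2 C#3 E3 G3 Ab3.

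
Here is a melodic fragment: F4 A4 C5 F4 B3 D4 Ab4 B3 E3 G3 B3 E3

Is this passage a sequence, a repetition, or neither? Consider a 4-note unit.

Note 3 of cell 2 is Ab4; if this were a sequence it would be F4. No unit length gives a consistent transposition pattern.

neither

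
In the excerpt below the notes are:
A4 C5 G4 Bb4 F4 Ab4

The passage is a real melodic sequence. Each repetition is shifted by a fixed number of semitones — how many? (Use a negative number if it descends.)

With a 2-note motive the entries are A4, G4, F4, each down a 2nd from the previous.
Counting half-steps from A4 to G4: -2.

-2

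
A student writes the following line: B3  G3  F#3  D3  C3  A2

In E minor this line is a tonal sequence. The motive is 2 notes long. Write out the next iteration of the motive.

G2 E2

With a 2-note motive the entries are B3, F#3, C3, each down a 4th from the previous.
Statement 4 starts on G2 and keeps the same diatonic contour: G2 E2.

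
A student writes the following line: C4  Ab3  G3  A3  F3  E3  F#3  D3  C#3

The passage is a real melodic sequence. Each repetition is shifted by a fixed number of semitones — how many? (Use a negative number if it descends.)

-3

With a 3-note motive the entries are C4, A3, F#3, each down a 3rd from the previous.
C4 to A3 spans -3 semitones.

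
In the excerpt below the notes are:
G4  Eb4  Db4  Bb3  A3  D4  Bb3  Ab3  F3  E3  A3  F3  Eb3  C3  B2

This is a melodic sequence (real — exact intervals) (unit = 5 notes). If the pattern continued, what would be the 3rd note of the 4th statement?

Bb2

With 5-note cells, note 3 of each statement runs Db4, Ab3, Eb3.
Each moves down a 4th; the next is Bb2.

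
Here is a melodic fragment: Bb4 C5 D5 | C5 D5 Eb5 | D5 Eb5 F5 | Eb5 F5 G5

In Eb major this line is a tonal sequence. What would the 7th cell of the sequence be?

The 3-note cells begin on Bb4, C5, D5, Eb5 — each up a 2nd from the last.
Extending up a 2nd: F5 → G5 → Ab5.
So cell 7 is Ab5 Bb5 C6.

Ab5 Bb5 C6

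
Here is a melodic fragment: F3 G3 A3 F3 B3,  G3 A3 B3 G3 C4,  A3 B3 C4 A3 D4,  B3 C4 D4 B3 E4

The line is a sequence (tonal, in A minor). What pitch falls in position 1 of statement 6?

The unit is 5 notes. Position-1 pitches of the 4 shown cells: F3, G3, A3, B3.
Each moves up a 2nd. Continuing: C4 → D4.

D4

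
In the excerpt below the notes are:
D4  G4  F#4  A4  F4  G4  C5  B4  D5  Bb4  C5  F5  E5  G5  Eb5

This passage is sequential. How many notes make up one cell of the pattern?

15 notes total. Splitting into 3 groups of 5:
D4 G4 F#4 A4 F4 | G4 C5 B4 D5 Bb4 | C5 F5 E5 G5 Eb5
That's a consistent up a 4th shift per cell, and no other grouping gives one.

5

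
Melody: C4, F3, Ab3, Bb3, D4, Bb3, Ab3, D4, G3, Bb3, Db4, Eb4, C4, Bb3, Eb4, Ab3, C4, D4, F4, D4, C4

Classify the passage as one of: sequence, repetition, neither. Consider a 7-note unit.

Note 4 of cell 2 is Db4; if this were a sequence it would be C4. No unit length gives a consistent transposition pattern.

neither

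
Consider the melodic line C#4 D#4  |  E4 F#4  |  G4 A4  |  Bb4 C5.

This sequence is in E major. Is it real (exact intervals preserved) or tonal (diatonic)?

Each cell has the same semitone pattern (2,) — intervals are preserved exactly.
And G4 lies outside E major, so the sequence is real rather than tonal.

real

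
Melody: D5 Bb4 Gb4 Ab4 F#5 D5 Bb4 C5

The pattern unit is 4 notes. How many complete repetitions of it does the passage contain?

2

8 notes in groups of 4 gives 8/4 = 2 statements.
Starts: D5, F#5 — each up a 3rd.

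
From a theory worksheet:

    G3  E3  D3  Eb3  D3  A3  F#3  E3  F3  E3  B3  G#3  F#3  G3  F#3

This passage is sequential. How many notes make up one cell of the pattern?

5

Try groups of 5 (3 cells in 15 notes):
G3 E3 D3 Eb3 D3 | A3 F#3 E3 F3 E3 | B3 G#3 F#3 G3 F#3
Each cell is the previous one up a 2nd — so the unit is 5 notes.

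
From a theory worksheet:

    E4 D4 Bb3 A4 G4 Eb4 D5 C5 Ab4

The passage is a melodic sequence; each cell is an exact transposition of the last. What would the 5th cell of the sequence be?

C6 Bb5 Gb5

Taking 3-note groups, the heads are E4, A4, D5: the pattern moves up a 4th.
Continuing the starts: G5 → C6.
Statement 5 starts on C6 and keeps the same exact contour: C6 Bb5 Gb5.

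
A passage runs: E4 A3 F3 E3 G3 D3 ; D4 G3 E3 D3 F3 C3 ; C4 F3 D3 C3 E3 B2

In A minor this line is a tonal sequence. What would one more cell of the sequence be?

The 6-note cells begin on E4, D4, C4 — each down a 2nd from the last.
From B3 the diatonic shape gives B3 E3 C3 B2 D3 A2.

B3 E3 C3 B2 D3 A2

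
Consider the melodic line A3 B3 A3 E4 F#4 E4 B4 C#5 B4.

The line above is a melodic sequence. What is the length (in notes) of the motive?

3

There are 9 notes; a 3-note unit gives 3 cells:
A3 B3 A3 | E4 F#4 E4 | B4 C#5 B4
Every group is a transposition up a 5th of the one before; no shorter unit works.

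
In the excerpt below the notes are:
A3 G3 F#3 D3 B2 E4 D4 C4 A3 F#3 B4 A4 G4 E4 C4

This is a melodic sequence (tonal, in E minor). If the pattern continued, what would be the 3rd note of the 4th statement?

D5

The unit is 5 notes. Position-3 pitches of the 3 shown cells: F#3, C4, G4.
One more up a 5th gives D5.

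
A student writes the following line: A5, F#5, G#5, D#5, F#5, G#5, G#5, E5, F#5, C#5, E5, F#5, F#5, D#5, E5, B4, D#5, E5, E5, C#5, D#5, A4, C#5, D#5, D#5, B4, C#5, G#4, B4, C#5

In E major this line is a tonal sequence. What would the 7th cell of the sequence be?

B4 G#4 A4 E4 G#4 A4

Taking 6-note groups, the heads are A5, G#5, F#5, E5, D#5: the pattern moves down a 2nd.
Continuing the starts: C#5 → B4.
Statement 7 starts on B4 and keeps the same diatonic contour: B4 G#4 A4 E4 G#4 A4.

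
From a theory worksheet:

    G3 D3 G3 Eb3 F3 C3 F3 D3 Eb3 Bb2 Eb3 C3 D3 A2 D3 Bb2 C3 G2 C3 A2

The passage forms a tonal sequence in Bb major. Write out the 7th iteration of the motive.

A2 Eb2 A2 F2

Taking 4-note groups, the heads are G3, F3, Eb3, D3, C3: the pattern moves down a 2nd.
Continuing the starts: Bb2 → A2.
Statement 7 starts on A2 and keeps the same diatonic contour: A2 Eb2 A2 F2.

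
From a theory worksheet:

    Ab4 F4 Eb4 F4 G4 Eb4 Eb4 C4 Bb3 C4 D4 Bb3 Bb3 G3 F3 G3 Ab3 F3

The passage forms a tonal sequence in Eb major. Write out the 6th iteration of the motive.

G2 Eb2 D2 Eb2 F2 D2

Taking 6-note groups, the heads are Ab4, Eb4, Bb3: the pattern moves down a 4th.
Extending down a 4th: F3 → C3 → G2.
So cell 6 is G2 Eb2 D2 Eb2 F2 D2.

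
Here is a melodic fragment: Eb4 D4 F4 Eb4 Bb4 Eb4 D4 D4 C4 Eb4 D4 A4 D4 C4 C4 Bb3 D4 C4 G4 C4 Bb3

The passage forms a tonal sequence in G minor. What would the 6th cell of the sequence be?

Taking 7-note groups, the heads are Eb4, D4, C4: the pattern moves down a 2nd.
Carrying on: Bb3 → A3 → G3.
So cell 6 is G3 F3 A3 G3 D4 G3 F3.

G3 F3 A3 G3 D4 G3 F3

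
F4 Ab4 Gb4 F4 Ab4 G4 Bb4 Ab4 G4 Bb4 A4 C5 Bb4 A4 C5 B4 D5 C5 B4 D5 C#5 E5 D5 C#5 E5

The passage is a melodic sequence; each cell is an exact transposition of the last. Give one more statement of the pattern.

D#5 F#5 E5 D#5 F#5

Unit = 5 notes; the statements start on F4, G4, A4, B4, C#5, moving up a 2nd each time.
Statement 6 starts on D#5 and keeps the same exact contour: D#5 F#5 E5 D#5 F#5.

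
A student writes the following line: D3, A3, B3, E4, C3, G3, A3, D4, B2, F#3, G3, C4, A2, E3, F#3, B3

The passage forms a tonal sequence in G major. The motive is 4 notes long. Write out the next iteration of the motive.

The 4-note cells begin on D3, C3, B2, A2 — each down a 2nd from the last.
So cell 5 is G2 D3 E3 A3.

G2 D3 E3 A3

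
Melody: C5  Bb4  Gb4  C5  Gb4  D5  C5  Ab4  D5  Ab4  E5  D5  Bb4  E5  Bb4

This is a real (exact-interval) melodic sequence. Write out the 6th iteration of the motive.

A#5 G#5 E5 A#5 E5

Taking 5-note groups, the heads are C5, D5, E5: the pattern moves up a 2nd.
Extending up a 2nd: F#5 → G#5 → A#5.
So cell 6 is A#5 G#5 E5 A#5 E5.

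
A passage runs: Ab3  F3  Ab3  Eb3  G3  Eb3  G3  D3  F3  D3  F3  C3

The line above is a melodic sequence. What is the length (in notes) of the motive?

There are 12 notes; a 4-note unit gives 3 cells:
Ab3 F3 Ab3 Eb3 | G3 Eb3 G3 D3 | F3 D3 F3 C3
That's a consistent down a 2nd shift per cell, and no other grouping gives one.

4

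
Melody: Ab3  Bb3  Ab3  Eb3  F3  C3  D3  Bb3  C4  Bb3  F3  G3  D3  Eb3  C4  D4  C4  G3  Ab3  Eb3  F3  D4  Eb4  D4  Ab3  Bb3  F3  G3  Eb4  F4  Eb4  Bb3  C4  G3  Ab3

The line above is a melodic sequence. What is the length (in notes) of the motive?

35 notes total. Splitting into 5 groups of 7:
Ab3 Bb3 Ab3 Eb3 F3 C3 D3 | Bb3 C4 Bb3 F3 G3 D3 Eb3 | C4 D4 C4 G3 Ab3 Eb3 F3 | D4 Eb4 D4 Ab3 Bb3 F3 G3 | Eb4 F4 Eb4 Bb3 C4 G3 Ab3
That's a consistent up a 2nd shift per cell, and no other grouping gives one.

7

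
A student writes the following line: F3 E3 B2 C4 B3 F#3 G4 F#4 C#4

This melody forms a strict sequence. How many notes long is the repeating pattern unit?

9 notes total. Splitting into 3 groups of 3:
F3 E3 B2 | C4 B3 F#3 | G4 F#4 C#4
Each cell is the previous one up a 5th — so the unit is 3 notes.

3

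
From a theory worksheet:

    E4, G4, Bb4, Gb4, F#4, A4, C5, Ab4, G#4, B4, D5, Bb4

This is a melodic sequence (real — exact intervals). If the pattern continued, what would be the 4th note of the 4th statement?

Grouping in 4s, the 4th note of each cell is Gb4, Ab4, Bb4.
One more up a 2nd gives C5.

C5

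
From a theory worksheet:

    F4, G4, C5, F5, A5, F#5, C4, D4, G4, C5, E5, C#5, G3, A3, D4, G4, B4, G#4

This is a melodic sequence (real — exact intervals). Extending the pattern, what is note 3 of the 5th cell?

The unit is 6 notes. Position-3 pitches of the 3 shown cells: C5, G4, D4.
Extending down a 4th: A3 → E3.

E3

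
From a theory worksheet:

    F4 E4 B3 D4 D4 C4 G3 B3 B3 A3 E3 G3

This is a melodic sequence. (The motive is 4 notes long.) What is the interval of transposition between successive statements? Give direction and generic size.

The 4-note cells begin on F4, D4, B3 — each down a 3rd from the last.
From F4 to D4: down a 3rd.

down a 3rd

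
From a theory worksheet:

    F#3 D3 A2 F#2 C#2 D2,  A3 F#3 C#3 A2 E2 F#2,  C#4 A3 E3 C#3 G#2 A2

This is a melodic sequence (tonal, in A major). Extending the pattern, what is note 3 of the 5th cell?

Grouping in 6s, the 3rd note of each cell is A2, C#3, E3.
Carrying that up a 3rd forward: G#3 → B3.

B3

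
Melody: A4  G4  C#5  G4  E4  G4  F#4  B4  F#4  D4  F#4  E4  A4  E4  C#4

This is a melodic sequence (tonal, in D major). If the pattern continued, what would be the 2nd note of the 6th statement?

Grouping in 5s, the 2nd note of each cell is G4, F#4, E4.
Extending down a 2nd: D4 → C#4 → B3.

B3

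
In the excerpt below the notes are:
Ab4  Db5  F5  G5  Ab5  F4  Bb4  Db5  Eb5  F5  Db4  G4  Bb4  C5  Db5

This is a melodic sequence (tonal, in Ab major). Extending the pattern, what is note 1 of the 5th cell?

G3

The unit is 5 notes. Position-1 pitches of the 3 shown cells: Ab4, F4, Db4.
Carrying that down a 3rd forward: Bb3 → G3.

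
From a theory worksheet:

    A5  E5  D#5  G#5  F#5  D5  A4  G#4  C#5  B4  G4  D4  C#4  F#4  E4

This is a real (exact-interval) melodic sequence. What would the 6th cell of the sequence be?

Bb2 F2 E2 A2 G2

The 5-note cells begin on A5, D5, G4 — each down a 5th from the last.
Extending down a 5th: C4 → F3 → Bb2.
Statement 6 starts on Bb2 and keeps the same exact contour: Bb2 F2 E2 A2 G2.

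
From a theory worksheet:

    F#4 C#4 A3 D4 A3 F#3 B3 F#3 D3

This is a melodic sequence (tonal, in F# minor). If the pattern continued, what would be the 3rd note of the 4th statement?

With 3-note cells, note 3 of each statement runs A3, F#3, D3.
One more down a 3rd gives B2.

B2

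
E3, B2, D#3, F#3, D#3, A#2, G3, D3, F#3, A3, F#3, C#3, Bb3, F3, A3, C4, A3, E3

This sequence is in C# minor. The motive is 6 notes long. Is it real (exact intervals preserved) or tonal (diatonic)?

Each cell has the same semitone pattern (-5, 4, 3, -3, -5) — intervals are preserved exactly.
And A#2 lies outside C# minor, so the sequence is real rather than tonal.

real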